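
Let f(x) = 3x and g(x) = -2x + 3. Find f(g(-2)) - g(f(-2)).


f(g(-2)) = 21
g(f(-2)) = 15
Difference = 6

6


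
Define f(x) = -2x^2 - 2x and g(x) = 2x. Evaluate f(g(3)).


-84


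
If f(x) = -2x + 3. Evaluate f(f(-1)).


f(-1) = 5
f(5) = -7

-7


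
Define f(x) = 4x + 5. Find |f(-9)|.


31


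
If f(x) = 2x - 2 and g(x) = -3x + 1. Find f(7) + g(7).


f(7) = 12
g(7) = -20
Sum = -8

-8


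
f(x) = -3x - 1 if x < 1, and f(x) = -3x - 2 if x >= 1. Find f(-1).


2


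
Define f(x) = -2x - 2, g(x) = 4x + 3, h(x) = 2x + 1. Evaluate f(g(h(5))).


h(5) = 11
g(11) = 47
f(47) = -96

-96


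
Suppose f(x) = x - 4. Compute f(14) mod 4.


f(14) = 10
10 mod 4 = 2

2


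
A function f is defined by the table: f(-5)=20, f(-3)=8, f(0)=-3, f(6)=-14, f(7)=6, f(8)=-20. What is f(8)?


Reading from the table at x = 8

-20


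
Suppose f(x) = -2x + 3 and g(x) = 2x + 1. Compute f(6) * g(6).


-117


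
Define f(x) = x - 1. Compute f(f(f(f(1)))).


-3


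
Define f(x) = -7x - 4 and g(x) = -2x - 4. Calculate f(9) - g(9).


-45


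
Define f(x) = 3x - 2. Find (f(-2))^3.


f(-2) = -8
(-8)^3 = -512

-512


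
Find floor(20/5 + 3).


20/5 = 4
4 + 3 = 7
floor(7) = 7

7


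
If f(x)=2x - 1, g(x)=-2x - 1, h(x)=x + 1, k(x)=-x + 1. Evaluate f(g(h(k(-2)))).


k(-2) = 3
h(3) = 4
g(4) = -9
f(-9) = -19

-19


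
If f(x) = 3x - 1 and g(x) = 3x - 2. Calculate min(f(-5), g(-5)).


f(-5) = -16
g(-5) = -17
min = -17

-17


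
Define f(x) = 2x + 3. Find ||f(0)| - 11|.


f(0) = 3
|3| = 3
|3 - 11| = 8

8


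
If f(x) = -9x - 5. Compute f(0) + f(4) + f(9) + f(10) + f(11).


-331


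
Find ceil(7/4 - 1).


7/4 = 1.75
1.75 - 1 = 0.75
ceil(0.75) = 1

1


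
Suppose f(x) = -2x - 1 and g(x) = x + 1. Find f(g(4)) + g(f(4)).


f(g(4)) = -11
g(f(4)) = -8
Sum = -19

-19


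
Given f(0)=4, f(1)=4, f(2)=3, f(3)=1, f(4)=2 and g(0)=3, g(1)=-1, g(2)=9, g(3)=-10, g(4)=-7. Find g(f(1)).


-7


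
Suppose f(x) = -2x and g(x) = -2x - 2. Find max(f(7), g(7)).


f(7) = -14
g(7) = -16
max = -14

-14


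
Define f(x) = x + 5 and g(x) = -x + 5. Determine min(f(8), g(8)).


f(8) = 13
g(8) = -3
min = -3

-3


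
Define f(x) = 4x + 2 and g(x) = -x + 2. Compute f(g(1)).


g(1) = 1
f(1) = 6

6


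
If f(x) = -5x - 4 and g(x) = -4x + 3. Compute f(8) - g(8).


-15


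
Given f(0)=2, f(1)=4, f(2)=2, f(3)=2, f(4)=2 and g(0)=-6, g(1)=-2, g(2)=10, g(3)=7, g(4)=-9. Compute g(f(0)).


f(0) = 2
g(2) = 10

10


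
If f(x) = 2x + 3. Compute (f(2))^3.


f(2) = 7
(7)^3 = 343

343


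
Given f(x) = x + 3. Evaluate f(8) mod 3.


f(8) = 11
11 mod 3 = 2

2


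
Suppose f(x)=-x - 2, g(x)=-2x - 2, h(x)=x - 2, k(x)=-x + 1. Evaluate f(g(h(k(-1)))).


0


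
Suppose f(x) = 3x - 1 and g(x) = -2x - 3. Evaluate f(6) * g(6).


f(6) = 17
g(6) = -15
Product = -255

-255


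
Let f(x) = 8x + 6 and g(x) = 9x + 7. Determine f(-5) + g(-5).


-72


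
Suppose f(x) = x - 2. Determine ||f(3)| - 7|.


f(3) = 1
|1| = 1
|1 - 7| = 6

6


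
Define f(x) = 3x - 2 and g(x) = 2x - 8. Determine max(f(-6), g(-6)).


f(-6) = -20
g(-6) = -20
max = -20

-20


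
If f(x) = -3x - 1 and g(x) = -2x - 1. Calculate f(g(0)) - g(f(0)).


f(g(0)) = 2
g(f(0)) = 1
Difference = 1

1


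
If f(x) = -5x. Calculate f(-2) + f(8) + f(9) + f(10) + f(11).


-180


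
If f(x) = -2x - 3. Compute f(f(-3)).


f(-3) = 3
f(3) = -9

-9


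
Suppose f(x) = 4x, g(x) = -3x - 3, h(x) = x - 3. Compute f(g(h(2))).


h(2) = -1
g(-1) = 0
f(0) = 0

0


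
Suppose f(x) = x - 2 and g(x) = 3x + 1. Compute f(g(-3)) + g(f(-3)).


f(g(-3)) = -10
g(f(-3)) = -14
Sum = -24

-24


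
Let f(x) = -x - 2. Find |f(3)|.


f(3) = -5
|-5| = 5

5


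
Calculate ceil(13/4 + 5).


9


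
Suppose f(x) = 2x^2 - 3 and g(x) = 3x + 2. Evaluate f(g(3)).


g(3) = 11
f(11) = 2*(11)^2 - 3 = 239

239


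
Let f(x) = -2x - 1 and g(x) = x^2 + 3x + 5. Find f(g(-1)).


g(-1) = 3
f(3) = -7

-7


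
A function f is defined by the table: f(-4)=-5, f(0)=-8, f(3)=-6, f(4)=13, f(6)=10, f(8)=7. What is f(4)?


Reading from the table at x = 4

13


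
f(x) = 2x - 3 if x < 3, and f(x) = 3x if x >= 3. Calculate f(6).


6 satisfies x >= 3
f(6) = 18

18


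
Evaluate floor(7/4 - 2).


7/4 = 1.75
1.75 - 2 = -0.25
floor(-0.25) = -1

-1


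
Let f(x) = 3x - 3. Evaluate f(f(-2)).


-30


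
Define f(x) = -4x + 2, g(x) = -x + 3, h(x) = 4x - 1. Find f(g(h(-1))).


h(-1) = -5
g(-5) = 8
f(8) = -30

-30


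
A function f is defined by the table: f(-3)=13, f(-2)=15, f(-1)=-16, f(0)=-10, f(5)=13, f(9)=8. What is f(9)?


Reading from the table at x = 9

8


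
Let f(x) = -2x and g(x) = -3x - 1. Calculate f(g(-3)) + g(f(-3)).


-35


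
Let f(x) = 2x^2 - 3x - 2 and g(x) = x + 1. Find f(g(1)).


0


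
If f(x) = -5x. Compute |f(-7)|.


35


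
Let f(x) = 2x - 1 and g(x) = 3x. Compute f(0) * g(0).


f(0) = -1
g(0) = 0
Product = 0

0


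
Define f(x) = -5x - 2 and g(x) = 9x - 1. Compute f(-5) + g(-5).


f(-5) = 23
g(-5) = -46
Sum = -23

-23


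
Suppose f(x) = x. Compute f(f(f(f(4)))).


f(4) = 4
f(4) = 4
f(4) = 4
f(4) = 4

4


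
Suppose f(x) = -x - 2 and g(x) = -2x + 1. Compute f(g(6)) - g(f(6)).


f(g(6)) = 9
g(f(6)) = 17
Difference = -8

-8


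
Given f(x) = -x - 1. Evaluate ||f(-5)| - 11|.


f(-5) = 4
|4| = 4
|4 - 11| = 7

7


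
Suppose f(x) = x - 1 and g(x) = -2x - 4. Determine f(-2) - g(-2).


-3


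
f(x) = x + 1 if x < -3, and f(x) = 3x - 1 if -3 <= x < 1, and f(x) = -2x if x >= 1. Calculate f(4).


-8


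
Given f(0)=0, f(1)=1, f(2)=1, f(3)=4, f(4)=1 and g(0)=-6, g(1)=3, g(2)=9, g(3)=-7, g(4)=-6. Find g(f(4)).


f(4) = 1
g(1) = 3

3


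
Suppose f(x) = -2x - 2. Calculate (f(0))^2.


f(0) = -2
(-2)^2 = 4

4


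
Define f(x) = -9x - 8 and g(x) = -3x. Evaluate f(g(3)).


g(3) = -9
f(-9) = 73

73


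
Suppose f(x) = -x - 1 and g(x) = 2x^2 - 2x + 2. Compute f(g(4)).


g(4) = 26
f(26) = -27

-27


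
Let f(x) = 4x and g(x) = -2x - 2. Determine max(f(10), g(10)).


f(10) = 40
g(10) = -22
max = 40

40


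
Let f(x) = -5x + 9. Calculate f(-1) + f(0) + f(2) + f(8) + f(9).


-45


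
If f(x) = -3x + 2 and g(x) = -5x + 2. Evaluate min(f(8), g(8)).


f(8) = -22
g(8) = -38
min = -38

-38


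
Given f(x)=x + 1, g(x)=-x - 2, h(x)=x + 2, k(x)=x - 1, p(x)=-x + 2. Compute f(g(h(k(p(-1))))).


p(-1) = 3
k(3) = 2
h(2) = 4
g(4) = -6
f(-6) = -5

-5


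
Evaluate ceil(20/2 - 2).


20/2 = 10
10 - 2 = 8
ceil(8) = 8

8


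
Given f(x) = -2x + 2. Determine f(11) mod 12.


f(11) = -20
-20 mod 12 = 4

4


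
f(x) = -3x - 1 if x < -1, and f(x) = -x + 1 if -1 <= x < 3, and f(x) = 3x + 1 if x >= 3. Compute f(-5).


-5 satisfies x < -1
f(-5) = 14

14


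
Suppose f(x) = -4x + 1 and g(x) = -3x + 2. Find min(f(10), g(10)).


f(10) = -39
g(10) = -28
min = -39

-39


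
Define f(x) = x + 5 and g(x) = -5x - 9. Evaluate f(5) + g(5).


f(5) = 10
g(5) = -34
Sum = -24

-24


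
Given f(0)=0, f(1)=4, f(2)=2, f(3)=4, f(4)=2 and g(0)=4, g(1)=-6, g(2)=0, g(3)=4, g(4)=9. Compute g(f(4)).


0


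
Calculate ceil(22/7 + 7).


11


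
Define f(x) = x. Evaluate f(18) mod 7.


f(18) = 18
18 mod 7 = 4

4


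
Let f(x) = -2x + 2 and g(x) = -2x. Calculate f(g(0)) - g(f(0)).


f(g(0)) = 2
g(f(0)) = -4
Difference = 6

6


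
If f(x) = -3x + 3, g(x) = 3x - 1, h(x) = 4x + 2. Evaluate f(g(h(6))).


h(6) = 26
g(26) = 77
f(77) = -228

-228


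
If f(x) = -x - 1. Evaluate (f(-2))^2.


f(-2) = 1
(1)^2 = 1

1


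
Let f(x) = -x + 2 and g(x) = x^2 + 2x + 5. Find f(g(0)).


g(0) = 5
f(5) = -3

-3


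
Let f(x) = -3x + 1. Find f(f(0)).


f(0) = 1
f(1) = -2

-2


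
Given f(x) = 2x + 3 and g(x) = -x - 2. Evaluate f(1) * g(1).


f(1) = 5
g(1) = -3
Product = -15

-15


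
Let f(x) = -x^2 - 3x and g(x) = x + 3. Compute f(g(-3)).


0


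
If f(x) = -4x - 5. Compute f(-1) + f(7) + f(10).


f(-1) = -1
f(7) = -33
f(10) = -45
Sum = -79

-79


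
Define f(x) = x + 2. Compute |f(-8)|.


6


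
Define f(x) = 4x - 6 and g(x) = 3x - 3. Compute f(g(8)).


g(8) = 21
f(21) = 78

78


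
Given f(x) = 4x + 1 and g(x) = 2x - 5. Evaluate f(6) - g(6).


18


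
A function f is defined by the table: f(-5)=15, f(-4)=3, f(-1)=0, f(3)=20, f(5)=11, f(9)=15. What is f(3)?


20


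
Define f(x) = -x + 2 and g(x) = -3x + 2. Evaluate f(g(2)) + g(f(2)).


f(g(2)) = 6
g(f(2)) = 2
Sum = 8

8


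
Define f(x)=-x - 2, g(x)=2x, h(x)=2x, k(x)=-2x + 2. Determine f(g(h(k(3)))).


k(3) = -4
h(-4) = -8
g(-8) = -16
f(-16) = 14

14


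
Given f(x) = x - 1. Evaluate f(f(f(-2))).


f(-2) = -3
f(-3) = -4
f(-4) = -5

-5


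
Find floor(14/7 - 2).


14/7 = 2
2 - 2 = 0
floor(0) = 0

0


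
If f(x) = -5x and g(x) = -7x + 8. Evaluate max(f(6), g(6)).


f(6) = -30
g(6) = -34
max = -30

-30


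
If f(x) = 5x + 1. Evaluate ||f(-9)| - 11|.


f(-9) = -44
|-44| = 44
|44 - 11| = 33

33


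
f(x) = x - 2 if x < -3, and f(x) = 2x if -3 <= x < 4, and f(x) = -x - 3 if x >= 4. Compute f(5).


-8


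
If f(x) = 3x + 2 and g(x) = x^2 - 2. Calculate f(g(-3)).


g(-3) = 7
f(7) = 23

23


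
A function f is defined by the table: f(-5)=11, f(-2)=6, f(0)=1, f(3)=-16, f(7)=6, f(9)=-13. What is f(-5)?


Reading from the table at x = -5

11


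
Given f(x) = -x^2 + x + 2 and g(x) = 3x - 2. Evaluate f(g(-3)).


-130


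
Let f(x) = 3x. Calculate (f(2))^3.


216


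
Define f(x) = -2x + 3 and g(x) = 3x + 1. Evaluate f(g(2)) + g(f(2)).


f(g(2)) = -11
g(f(2)) = -2
Sum = -13

-13


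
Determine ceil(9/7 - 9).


9/7 = 1.2857
1.2857 - 9 = -7.7143
ceil(-7.7143) = -7

-7


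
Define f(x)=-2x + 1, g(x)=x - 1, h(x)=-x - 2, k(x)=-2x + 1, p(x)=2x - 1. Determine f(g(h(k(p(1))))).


5


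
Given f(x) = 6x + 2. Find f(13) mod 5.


f(13) = 80
80 mod 5 = 0

0


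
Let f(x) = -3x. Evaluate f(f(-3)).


f(-3) = 9
f(9) = -27

-27


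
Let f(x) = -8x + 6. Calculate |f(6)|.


f(6) = -42
|-42| = 42

42


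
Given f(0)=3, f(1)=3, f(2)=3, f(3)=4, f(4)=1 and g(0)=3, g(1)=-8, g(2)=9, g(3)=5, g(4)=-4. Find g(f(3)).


-4


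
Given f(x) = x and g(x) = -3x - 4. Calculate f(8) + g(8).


f(8) = 8
g(8) = -28
Sum = -20

-20


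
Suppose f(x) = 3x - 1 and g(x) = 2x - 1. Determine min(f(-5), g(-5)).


f(-5) = -16
g(-5) = -11
min = -16

-16


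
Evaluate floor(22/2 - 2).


9


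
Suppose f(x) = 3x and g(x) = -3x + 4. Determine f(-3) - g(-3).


f(-3) = -9
g(-3) = 13
Difference = -22

-22


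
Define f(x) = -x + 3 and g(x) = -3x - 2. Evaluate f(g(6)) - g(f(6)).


f(g(6)) = 23
g(f(6)) = 7
Difference = 16

16


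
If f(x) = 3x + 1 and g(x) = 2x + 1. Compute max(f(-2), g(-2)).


f(-2) = -5
g(-2) = -3
max = -3

-3


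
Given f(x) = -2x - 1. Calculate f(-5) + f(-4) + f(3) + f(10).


-12


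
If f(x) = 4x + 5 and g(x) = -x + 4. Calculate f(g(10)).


g(10) = -6
f(-6) = -19

-19


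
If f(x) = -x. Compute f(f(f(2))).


f(2) = -2
f(-2) = 2
f(2) = -2

-2


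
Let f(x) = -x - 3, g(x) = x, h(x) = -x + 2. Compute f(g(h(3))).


h(3) = -1
g(-1) = -1
f(-1) = -2

-2


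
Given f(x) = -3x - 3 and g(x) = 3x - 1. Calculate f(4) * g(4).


f(4) = -15
g(4) = 11
Product = -165

-165


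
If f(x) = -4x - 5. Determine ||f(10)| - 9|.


f(10) = -45
|-45| = 45
|45 - 9| = 36

36


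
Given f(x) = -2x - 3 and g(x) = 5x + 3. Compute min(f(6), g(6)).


f(6) = -15
g(6) = 33
min = -15

-15


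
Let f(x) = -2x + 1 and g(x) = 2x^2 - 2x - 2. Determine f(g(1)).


g(1) = -2
f(-2) = 5

5


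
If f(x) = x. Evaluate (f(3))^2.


f(3) = 3
(3)^2 = 9

9


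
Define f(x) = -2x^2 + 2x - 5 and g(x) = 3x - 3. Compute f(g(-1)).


g(-1) = -6
f(-6) = (-2)*(-6)^2 + 2*(-6) - 5 = -89

-89


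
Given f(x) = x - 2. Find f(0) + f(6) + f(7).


f(0) = -2
f(6) = 4
f(7) = 5
Sum = 7

7


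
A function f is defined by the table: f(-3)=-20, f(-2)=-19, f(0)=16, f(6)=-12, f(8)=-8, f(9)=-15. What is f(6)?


Reading from the table at x = 6

-12


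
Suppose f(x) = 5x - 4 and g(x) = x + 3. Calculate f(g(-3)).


g(-3) = 0
f(0) = -4

-4


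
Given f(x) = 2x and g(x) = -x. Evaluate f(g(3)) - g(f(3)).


0


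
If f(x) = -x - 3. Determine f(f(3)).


f(3) = -6
f(-6) = 3

3


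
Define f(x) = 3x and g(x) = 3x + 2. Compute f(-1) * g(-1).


f(-1) = -3
g(-1) = -1
Product = 3

3


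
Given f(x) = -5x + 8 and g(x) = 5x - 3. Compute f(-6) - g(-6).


f(-6) = 38
g(-6) = -33
Difference = 71

71


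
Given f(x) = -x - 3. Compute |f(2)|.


f(2) = -5
|-5| = 5

5


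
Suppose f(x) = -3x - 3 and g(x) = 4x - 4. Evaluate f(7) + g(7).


f(7) = -24
g(7) = 24
Sum = 0

0


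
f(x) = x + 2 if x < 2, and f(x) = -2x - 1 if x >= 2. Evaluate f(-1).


-1 satisfies x < 2
f(-1) = 1

1


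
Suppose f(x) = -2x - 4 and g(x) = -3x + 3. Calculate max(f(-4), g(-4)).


f(-4) = 4
g(-4) = 15
max = 15

15


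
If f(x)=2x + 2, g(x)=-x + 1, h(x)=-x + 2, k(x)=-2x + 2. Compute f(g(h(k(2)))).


-4


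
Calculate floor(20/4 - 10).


20/4 = 5
5 - 10 = -5
floor(-5) = -5

-5


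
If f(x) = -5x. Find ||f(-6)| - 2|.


f(-6) = 30
|30| = 30
|30 - 2| = 28

28


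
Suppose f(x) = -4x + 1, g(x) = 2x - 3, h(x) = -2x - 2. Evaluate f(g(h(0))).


h(0) = -2
g(-2) = -7
f(-7) = 29

29


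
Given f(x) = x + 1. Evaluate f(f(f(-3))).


f(-3) = -2
f(-2) = -1
f(-1) = 0

0


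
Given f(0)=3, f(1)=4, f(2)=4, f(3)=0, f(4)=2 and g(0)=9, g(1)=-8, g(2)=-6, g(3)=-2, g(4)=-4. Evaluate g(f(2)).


f(2) = 4
g(4) = -4

-4


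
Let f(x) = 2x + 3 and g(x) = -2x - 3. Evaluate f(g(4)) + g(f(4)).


f(g(4)) = -19
g(f(4)) = -25
Sum = -44

-44


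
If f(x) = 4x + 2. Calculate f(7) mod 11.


f(7) = 30
30 mod 11 = 8

8


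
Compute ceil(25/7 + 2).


25/7 = 3.5714
3.5714 + 2 = 5.5714
ceil(5.5714) = 6

6


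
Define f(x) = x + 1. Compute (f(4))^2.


f(4) = 5
(5)^2 = 25

25


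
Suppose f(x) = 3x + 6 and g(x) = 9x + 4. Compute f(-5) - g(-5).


f(-5) = -9
g(-5) = -41
Difference = 32

32


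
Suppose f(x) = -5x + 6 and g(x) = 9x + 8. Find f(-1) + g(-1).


10


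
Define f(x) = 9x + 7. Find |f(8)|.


f(8) = 79
|79| = 79

79


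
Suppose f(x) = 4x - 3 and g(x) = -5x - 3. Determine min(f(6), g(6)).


f(6) = 21
g(6) = -33
min = -33

-33


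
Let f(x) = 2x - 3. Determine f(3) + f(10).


20


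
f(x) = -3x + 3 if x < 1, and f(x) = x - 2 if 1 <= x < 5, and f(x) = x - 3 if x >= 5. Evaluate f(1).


1 satisfies 1 <= x < 5
f(1) = -1

-1


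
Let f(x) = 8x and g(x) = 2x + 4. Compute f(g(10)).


g(10) = 24
f(24) = 192

192


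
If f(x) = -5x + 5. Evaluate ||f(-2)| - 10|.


5


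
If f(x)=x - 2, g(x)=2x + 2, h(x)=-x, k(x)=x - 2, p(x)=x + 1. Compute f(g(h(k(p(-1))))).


p(-1) = 0
k(0) = -2
h(-2) = 2
g(2) = 6
f(6) = 4

4


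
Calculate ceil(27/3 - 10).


-1


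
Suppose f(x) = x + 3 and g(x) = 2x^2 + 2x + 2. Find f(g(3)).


g(3) = 26
f(26) = 29

29


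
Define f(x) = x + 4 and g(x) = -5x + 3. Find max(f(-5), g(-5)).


f(-5) = -1
g(-5) = 28
max = 28

28


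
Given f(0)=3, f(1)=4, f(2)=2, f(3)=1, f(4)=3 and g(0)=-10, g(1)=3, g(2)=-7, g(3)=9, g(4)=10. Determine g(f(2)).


f(2) = 2
g(2) = -7

-7


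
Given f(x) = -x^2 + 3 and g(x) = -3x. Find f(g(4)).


g(4) = -12
f(-12) = (-1)*(-12)^2 + 3 = -141

-141


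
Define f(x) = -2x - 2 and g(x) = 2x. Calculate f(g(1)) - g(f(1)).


f(g(1)) = -6
g(f(1)) = -8
Difference = 2

2


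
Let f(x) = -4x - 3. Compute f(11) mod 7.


f(11) = -47
-47 mod 7 = 2

2


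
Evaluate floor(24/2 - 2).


24/2 = 12
12 - 2 = 10
floor(10) = 10

10


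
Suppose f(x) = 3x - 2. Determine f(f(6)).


f(6) = 16
f(16) = 46

46


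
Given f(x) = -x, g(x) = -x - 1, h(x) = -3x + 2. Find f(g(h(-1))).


h(-1) = 5
g(5) = -6
f(-6) = 6

6


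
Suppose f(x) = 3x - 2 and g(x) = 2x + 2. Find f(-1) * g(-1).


f(-1) = -5
g(-1) = 0
Product = 0

0


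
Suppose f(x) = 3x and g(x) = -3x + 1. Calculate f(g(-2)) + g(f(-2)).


f(g(-2)) = 21
g(f(-2)) = 19
Sum = 40

40


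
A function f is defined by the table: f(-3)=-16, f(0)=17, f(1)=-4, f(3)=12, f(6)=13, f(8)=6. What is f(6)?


Reading from the table at x = 6

13


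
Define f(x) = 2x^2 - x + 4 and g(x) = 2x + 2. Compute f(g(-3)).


g(-3) = -4
f(-4) = 2*(-4)^2 - 1*(-4) + 4 = 40

40


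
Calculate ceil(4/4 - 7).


4/4 = 1
1 - 7 = -6
ceil(-6) = -6

-6


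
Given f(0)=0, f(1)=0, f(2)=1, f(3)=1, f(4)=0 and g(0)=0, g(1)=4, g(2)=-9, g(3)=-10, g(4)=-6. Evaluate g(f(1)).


f(1) = 0
g(0) = 0

0


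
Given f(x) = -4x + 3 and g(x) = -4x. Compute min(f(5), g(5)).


f(5) = -17
g(5) = -20
min = -20

-20


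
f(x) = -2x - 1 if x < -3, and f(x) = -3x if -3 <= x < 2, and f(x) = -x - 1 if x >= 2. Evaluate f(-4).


-4 satisfies x < -3
f(-4) = 7

7


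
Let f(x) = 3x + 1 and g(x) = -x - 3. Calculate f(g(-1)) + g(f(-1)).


-6


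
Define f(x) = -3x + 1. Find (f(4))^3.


f(4) = -11
(-11)^3 = -1331

-1331


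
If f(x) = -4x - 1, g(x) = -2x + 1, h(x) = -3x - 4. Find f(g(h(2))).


h(2) = -10
g(-10) = 21
f(21) = -85

-85


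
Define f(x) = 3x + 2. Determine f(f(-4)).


f(-4) = -10
f(-10) = -28

-28


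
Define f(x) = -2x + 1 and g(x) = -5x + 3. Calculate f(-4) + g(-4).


f(-4) = 9
g(-4) = 23
Sum = 32

32


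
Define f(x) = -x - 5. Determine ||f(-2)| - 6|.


f(-2) = -3
|-3| = 3
|3 - 6| = 3

3


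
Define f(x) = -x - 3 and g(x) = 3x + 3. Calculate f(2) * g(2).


f(2) = -5
g(2) = 9
Product = -45

-45


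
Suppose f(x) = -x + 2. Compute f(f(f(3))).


f(3) = -1
f(-1) = 3
f(3) = -1

-1


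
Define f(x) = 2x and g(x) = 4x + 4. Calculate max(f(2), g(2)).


12


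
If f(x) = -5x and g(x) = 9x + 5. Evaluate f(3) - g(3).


f(3) = -15
g(3) = 32
Difference = -47

-47


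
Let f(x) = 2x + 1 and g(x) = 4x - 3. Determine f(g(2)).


g(2) = 5
f(5) = 11

11


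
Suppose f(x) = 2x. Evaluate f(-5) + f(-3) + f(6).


-4


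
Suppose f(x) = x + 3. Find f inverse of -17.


Solve x + 3 = -17
x = (-17 - 3) / 1 = -20

-20


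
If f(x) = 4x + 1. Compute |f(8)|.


f(8) = 33
|33| = 33

33


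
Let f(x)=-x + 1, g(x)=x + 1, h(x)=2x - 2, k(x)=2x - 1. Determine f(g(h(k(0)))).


k(0) = -1
h(-1) = -4
g(-4) = -3
f(-3) = 4

4


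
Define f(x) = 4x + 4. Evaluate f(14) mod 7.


4


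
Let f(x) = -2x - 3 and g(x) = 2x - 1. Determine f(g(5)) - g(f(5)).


f(g(5)) = -21
g(f(5)) = -27
Difference = 6

6


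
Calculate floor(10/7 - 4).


10/7 = 1.4286
1.4286 - 4 = -2.5714
floor(-2.5714) = -3

-3


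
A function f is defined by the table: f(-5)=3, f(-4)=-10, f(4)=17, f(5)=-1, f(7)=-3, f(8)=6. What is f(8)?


6


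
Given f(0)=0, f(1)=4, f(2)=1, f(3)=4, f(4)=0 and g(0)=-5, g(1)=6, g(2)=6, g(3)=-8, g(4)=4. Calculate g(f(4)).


f(4) = 0
g(0) = -5

-5


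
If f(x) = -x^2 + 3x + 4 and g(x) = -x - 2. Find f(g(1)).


g(1) = -3
f(-3) = (-1)*(-3)^2 + 3*(-3) + 4 = -14

-14


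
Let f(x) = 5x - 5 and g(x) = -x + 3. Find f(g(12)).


g(12) = -9
f(-9) = -50

-50


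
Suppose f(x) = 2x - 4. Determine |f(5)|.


f(5) = 6
|6| = 6

6


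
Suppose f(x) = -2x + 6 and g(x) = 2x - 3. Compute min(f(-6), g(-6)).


f(-6) = 18
g(-6) = -15
min = -15

-15


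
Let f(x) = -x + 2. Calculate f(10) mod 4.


f(10) = -8
-8 mod 4 = 0

0


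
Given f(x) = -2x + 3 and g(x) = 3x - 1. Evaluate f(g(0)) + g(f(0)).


f(g(0)) = 5
g(f(0)) = 8
Sum = 13

13


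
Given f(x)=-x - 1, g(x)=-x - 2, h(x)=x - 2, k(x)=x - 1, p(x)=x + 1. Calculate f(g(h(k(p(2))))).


p(2) = 3
k(3) = 2
h(2) = 0
g(0) = -2
f(-2) = 1

1


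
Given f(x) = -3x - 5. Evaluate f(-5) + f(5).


f(-5) = 10
f(5) = -20
Sum = -10

-10


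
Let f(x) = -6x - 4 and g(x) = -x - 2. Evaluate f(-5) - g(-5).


f(-5) = 26
g(-5) = 3
Difference = 23

23


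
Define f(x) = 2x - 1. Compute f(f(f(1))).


f(1) = 1
f(1) = 1
f(1) = 1

1


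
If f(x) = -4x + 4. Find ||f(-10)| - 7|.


f(-10) = 44
|44| = 44
|44 - 7| = 37

37


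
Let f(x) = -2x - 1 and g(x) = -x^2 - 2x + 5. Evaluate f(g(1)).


g(1) = 2
f(2) = -5

-5


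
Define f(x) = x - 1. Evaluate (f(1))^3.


f(1) = 0
(0)^3 = 0

0


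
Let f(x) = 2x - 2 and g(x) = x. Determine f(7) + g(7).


19


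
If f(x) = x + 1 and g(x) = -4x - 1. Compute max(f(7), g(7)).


f(7) = 8
g(7) = -29
max = 8

8


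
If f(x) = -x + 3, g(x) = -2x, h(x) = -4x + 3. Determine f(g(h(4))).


h(4) = -13
g(-13) = 26
f(26) = -23

-23


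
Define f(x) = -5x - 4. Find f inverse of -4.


Solve -5x - 4 = -4
x = (-4 + 4) / (-5) = 0

0


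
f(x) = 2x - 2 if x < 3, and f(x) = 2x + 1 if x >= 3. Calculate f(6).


6 satisfies x >= 3
f(6) = 13

13


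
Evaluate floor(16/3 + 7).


12


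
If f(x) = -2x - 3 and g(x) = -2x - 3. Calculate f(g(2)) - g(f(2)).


f(g(2)) = 11
g(f(2)) = 11
Difference = 0

0


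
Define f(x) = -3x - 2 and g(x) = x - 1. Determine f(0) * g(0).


f(0) = -2
g(0) = -1
Product = 2

2


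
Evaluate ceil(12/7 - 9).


12/7 = 1.7143
1.7143 - 9 = -7.2857
ceil(-7.2857) = -7

-7


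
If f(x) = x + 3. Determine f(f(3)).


f(3) = 6
f(6) = 9

9


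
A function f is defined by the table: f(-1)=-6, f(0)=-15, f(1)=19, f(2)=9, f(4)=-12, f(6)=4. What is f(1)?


19


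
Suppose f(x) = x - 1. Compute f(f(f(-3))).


f(-3) = -4
f(-4) = -5
f(-5) = -6

-6


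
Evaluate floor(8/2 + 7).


11


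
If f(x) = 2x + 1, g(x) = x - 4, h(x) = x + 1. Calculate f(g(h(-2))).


h(-2) = -1
g(-1) = -5
f(-5) = -9

-9


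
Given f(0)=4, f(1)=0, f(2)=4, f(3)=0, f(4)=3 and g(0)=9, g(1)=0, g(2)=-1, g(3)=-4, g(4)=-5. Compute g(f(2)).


f(2) = 4
g(4) = -5

-5


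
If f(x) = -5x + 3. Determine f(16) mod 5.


f(16) = -77
-77 mod 5 = 3

3


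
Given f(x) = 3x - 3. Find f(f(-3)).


f(-3) = -12
f(-12) = -39

-39


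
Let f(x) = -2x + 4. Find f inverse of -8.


Solve -2x + 4 = -8
x = (-8 - 4) / (-2) = 6

6


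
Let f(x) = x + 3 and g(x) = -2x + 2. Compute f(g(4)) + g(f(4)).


f(g(4)) = -3
g(f(4)) = -12
Sum = -15

-15


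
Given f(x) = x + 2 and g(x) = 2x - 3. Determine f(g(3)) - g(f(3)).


f(g(3)) = 5
g(f(3)) = 7
Difference = -2

-2


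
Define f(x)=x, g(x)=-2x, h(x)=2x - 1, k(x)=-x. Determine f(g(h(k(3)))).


k(3) = -3
h(-3) = -7
g(-7) = 14
f(14) = 14

14


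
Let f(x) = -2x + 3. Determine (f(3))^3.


f(3) = -3
(-3)^3 = -27

-27


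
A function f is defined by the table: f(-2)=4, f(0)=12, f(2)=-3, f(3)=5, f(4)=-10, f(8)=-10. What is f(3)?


5


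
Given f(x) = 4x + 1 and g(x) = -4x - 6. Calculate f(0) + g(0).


f(0) = 1
g(0) = -6
Sum = -5

-5


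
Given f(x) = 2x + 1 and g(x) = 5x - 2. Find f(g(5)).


g(5) = 23
f(23) = 47

47


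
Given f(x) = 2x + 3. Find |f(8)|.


f(8) = 19
|19| = 19

19


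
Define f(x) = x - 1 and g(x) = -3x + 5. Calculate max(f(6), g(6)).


f(6) = 5
g(6) = -13
max = 5

5


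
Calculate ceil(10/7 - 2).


10/7 = 1.4286
1.4286 - 2 = -0.5714
ceil(-0.5714) = 0

0


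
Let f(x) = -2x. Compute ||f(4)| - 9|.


f(4) = -8
|-8| = 8
|8 - 9| = 1

1


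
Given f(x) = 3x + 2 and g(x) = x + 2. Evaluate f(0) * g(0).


f(0) = 2
g(0) = 2
Product = 4

4


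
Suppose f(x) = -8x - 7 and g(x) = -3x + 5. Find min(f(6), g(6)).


f(6) = -55
g(6) = -13
min = -55

-55


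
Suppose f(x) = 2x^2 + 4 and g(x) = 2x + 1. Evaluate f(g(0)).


g(0) = 1
f(1) = 2*(1)^2 + 4 = 6

6


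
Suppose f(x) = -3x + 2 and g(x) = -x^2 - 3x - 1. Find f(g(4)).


g(4) = -29
f(-29) = 89

89


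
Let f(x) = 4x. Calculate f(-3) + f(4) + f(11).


f(-3) = -12
f(4) = 16
f(11) = 44
Sum = 48

48


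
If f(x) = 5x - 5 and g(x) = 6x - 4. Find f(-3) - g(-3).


f(-3) = -20
g(-3) = -22
Difference = 2

2


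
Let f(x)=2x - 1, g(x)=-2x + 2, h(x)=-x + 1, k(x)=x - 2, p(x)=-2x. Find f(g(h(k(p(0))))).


-9


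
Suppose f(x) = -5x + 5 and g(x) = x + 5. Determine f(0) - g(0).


f(0) = 5
g(0) = 5
Difference = 0

0


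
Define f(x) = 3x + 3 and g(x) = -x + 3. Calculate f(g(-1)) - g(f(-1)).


f(g(-1)) = 15
g(f(-1)) = 3
Difference = 12

12


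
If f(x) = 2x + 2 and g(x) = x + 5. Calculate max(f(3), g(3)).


f(3) = 8
g(3) = 8
max = 8

8


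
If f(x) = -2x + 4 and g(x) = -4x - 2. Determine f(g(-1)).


g(-1) = 2
f(2) = 0

0


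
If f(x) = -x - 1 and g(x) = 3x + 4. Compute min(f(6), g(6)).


f(6) = -7
g(6) = 22
min = -7

-7


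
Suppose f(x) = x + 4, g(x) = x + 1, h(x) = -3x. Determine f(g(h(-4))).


h(-4) = 12
g(12) = 13
f(13) = 17

17


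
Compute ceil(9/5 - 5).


9/5 = 1.8
1.8 - 5 = -3.2
ceil(-3.2) = -3

-3


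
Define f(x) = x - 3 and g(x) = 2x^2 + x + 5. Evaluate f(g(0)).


g(0) = 5
f(5) = 2

2


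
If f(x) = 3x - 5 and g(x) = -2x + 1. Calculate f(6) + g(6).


f(6) = 13
g(6) = -11
Sum = 2

2


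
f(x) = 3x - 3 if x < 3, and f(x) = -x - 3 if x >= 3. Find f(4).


4 satisfies x >= 3
f(4) = -7

-7


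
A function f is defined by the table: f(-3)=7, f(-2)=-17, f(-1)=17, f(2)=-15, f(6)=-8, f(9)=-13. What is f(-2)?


Reading from the table at x = -2

-17


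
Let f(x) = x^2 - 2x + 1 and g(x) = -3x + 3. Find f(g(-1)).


g(-1) = 6
f(6) = 1*(6)^2 - 2*(6) + 1 = 25

25


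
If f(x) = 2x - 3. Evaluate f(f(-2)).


f(-2) = -7
f(-7) = -17

-17


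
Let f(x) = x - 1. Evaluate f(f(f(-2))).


-5


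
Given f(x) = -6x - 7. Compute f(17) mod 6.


f(17) = -109
-109 mod 6 = 5

5


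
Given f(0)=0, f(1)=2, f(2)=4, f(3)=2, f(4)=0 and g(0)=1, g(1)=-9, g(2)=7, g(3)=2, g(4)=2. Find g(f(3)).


f(3) = 2
g(2) = 7

7


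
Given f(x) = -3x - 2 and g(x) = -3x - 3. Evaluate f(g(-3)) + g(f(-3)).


f(g(-3)) = -20
g(f(-3)) = -24
Sum = -44

-44


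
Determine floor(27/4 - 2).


4


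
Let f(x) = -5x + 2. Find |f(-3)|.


f(-3) = 17
|17| = 17

17


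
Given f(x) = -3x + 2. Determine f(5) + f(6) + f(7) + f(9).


f(5) = -13
f(6) = -16
f(7) = -19
f(9) = -25
Sum = -73

-73


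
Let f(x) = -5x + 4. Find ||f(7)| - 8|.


f(7) = -31
|-31| = 31
|31 - 8| = 23

23


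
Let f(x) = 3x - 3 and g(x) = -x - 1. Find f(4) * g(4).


f(4) = 9
g(4) = -5
Product = -45

-45


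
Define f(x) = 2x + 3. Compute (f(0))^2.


f(0) = 3
(3)^2 = 9

9


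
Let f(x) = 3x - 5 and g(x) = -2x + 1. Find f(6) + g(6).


f(6) = 13
g(6) = -11
Sum = 2

2


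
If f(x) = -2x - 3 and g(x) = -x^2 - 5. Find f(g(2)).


g(2) = -9
f(-9) = 15

15


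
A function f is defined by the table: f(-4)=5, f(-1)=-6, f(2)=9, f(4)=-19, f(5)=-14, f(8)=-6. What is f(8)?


Reading from the table at x = 8

-6


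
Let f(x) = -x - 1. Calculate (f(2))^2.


f(2) = -3
(-3)^2 = 9

9


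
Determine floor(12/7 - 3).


12/7 = 1.7143
1.7143 - 3 = -1.2857
floor(-1.2857) = -2

-2


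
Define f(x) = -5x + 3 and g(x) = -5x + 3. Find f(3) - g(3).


f(3) = -12
g(3) = -12
Difference = 0

0


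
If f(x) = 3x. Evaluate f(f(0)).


0


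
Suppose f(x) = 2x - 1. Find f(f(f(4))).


f(4) = 7
f(7) = 13
f(13) = 25

25


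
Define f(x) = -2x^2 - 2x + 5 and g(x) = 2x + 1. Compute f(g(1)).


g(1) = 3
f(3) = (-2)*(3)^2 - 2*(3) + 5 = -19

-19


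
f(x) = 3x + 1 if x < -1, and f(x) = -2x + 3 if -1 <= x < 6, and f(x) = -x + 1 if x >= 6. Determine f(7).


7 satisfies x >= 6
f(7) = -6

-6


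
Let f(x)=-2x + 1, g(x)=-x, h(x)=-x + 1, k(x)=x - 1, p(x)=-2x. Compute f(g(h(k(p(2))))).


p(2) = -4
k(-4) = -5
h(-5) = 6
g(6) = -6
f(-6) = 13

13


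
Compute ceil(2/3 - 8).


2/3 = 0.6667
0.6667 - 8 = -7.3333
ceil(-7.3333) = -7

-7


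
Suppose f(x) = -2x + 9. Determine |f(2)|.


f(2) = 5
|5| = 5

5


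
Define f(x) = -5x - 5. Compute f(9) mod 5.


f(9) = -50
-50 mod 5 = 0

0


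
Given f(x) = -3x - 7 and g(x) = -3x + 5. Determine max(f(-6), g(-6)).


f(-6) = 11
g(-6) = 23
max = 23

23


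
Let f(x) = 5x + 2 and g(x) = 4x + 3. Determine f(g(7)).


g(7) = 31
f(31) = 157

157


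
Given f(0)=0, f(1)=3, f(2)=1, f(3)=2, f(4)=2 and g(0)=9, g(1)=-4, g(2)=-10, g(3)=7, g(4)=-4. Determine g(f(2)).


-4


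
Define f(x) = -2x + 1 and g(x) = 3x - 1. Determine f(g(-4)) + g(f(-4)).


f(g(-4)) = 27
g(f(-4)) = 26
Sum = 53

53


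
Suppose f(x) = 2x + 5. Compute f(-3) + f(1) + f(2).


15


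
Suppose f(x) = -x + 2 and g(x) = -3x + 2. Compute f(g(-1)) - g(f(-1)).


f(g(-1)) = -3
g(f(-1)) = -7
Difference = 4

4


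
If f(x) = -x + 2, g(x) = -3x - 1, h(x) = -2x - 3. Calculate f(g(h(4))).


h(4) = -11
g(-11) = 32
f(32) = -30

-30


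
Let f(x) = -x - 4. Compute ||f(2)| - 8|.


f(2) = -6
|-6| = 6
|6 - 8| = 2

2


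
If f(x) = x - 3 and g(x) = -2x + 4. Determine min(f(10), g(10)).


f(10) = 7
g(10) = -16
min = -16

-16


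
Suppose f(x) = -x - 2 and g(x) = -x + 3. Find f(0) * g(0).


f(0) = -2
g(0) = 3
Product = -6

-6


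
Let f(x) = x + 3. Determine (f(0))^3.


f(0) = 3
(3)^3 = 27

27


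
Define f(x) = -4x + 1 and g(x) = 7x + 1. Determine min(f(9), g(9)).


f(9) = -35
g(9) = 64
min = -35

-35


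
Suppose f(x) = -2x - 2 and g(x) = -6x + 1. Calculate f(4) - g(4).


f(4) = -10
g(4) = -23
Difference = 13

13


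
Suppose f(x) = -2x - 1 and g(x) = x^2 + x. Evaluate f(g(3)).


g(3) = 12
f(12) = -25

-25


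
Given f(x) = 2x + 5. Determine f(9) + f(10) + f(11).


f(9) = 23
f(10) = 25
f(11) = 27
Sum = 75

75


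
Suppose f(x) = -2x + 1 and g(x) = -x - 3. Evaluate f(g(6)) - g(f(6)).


f(g(6)) = 19
g(f(6)) = 8
Difference = 11

11


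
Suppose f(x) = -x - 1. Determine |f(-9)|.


8


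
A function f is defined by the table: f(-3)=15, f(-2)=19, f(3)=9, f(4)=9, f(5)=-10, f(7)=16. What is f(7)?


Reading from the table at x = 7

16


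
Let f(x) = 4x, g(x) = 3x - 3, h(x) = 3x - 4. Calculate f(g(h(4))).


h(4) = 8
g(8) = 21
f(21) = 84

84


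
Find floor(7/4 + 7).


7/4 = 1.75
1.75 + 7 = 8.75
floor(8.75) = 8

8


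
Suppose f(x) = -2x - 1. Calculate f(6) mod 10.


f(6) = -13
-13 mod 10 = 7

7


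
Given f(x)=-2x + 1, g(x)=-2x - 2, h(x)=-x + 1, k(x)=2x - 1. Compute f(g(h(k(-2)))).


k(-2) = -5
h(-5) = 6
g(6) = -14
f(-14) = 29

29


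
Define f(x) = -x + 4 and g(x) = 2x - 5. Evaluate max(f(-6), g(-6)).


f(-6) = 10
g(-6) = -17
max = 10

10


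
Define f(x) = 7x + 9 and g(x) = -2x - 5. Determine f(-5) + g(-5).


f(-5) = -26
g(-5) = 5
Sum = -21

-21


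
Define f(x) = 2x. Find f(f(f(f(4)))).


f(4) = 8
f(8) = 16
f(16) = 32
f(32) = 64

64


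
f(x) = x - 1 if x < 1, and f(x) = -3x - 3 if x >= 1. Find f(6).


-21


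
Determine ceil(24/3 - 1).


24/3 = 8
8 - 1 = 7
ceil(7) = 7

7


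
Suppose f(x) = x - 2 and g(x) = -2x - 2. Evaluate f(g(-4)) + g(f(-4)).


14


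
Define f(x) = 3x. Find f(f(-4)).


f(-4) = -12
f(-12) = -36

-36


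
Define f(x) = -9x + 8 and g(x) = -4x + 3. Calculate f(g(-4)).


-163


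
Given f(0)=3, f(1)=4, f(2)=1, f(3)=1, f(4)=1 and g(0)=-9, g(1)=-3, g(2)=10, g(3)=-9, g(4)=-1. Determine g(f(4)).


f(4) = 1
g(1) = -3

-3


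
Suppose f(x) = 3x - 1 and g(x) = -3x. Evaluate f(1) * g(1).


-6


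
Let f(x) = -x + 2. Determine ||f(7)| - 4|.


f(7) = -5
|-5| = 5
|5 - 4| = 1

1


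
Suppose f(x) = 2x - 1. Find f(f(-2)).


-11


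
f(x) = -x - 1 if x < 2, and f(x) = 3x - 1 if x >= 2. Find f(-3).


-3 satisfies x < 2
f(-3) = 2

2


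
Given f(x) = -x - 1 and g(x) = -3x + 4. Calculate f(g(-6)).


-23


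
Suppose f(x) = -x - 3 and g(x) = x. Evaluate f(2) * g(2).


f(2) = -5
g(2) = 2
Product = -10

-10


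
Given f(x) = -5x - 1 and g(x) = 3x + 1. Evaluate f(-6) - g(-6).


46


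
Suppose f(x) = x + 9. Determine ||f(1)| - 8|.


f(1) = 10
|10| = 10
|10 - 8| = 2

2


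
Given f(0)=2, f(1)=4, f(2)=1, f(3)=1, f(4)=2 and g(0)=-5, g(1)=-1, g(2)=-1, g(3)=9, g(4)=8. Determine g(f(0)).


f(0) = 2
g(2) = -1

-1


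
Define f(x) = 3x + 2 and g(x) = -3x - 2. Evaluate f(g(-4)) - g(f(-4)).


4


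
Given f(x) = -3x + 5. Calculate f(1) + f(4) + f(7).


f(1) = 2
f(4) = -7
f(7) = -16
Sum = -21

-21


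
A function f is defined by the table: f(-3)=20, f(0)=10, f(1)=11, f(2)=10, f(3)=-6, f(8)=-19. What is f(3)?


-6


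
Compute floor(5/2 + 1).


5/2 = 2.5
2.5 + 1 = 3.5
floor(3.5) = 3

3


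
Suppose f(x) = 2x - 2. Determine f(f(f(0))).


f(0) = -2
f(-2) = -6
f(-6) = -14

-14


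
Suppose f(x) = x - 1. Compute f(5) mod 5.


f(5) = 4
4 mod 5 = 4

4


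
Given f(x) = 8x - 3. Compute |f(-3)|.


27


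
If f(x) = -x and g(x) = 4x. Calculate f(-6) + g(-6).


f(-6) = 6
g(-6) = -24
Sum = -18

-18


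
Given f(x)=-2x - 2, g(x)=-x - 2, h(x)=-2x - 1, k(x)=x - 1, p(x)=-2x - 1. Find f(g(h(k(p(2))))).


p(2) = -5
k(-5) = -6
h(-6) = 11
g(11) = -13
f(-13) = 24

24


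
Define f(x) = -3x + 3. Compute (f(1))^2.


0


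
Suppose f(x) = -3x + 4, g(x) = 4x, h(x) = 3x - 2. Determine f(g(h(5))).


h(5) = 13
g(13) = 52
f(52) = -152

-152


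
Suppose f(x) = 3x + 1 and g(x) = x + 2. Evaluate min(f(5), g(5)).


f(5) = 16
g(5) = 7
min = 7

7


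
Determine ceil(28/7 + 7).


11


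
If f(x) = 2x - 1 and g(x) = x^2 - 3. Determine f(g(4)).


25


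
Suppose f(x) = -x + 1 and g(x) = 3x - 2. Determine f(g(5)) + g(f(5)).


-26


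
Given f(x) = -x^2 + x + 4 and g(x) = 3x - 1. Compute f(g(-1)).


g(-1) = -4
f(-4) = (-1)*(-4)^2 + 1*(-4) + 4 = -16

-16


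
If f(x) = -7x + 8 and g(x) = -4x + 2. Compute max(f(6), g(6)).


-22


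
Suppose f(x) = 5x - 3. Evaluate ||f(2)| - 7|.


f(2) = 7
|7| = 7
|7 - 7| = 0

0


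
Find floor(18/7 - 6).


18/7 = 2.5714
2.5714 - 6 = -3.4286
floor(-3.4286) = -4

-4


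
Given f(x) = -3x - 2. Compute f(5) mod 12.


f(5) = -17
-17 mod 12 = 7

7


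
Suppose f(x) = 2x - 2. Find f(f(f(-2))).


f(-2) = -6
f(-6) = -14
f(-14) = -30

-30


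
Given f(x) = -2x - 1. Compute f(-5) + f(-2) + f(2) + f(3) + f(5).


f(-5) = 9
f(-2) = 3
f(2) = -5
f(3) = -7
f(5) = -11
Sum = -11

-11


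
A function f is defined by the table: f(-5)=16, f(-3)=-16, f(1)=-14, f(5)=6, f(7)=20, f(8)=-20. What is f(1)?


Reading from the table at x = 1

-14


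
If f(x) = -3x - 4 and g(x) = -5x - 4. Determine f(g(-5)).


g(-5) = 21
f(21) = -67

-67


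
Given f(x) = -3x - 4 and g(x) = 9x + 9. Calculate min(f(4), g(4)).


f(4) = -16
g(4) = 45
min = -16

-16


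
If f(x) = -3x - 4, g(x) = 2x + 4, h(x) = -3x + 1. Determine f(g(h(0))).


h(0) = 1
g(1) = 6
f(6) = -22

-22


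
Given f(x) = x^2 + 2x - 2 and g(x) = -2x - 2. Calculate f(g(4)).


g(4) = -10
f(-10) = 1*(-10)^2 + 2*(-10) - 2 = 78

78


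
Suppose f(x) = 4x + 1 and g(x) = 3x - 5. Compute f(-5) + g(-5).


f(-5) = -19
g(-5) = -20
Sum = -39

-39


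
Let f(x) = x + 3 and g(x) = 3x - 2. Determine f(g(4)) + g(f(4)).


f(g(4)) = 13
g(f(4)) = 19
Sum = 32

32


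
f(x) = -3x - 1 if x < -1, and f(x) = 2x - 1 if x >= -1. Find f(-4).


-4 satisfies x < -1
f(-4) = 11

11


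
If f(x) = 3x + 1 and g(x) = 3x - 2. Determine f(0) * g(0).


-2


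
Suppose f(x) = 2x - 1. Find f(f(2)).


f(2) = 3
f(3) = 5

5


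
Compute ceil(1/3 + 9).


1/3 = 0.3333
0.3333 + 9 = 9.3333
ceil(9.3333) = 10

10


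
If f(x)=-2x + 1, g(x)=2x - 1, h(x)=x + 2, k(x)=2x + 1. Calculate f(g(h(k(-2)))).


k(-2) = -3
h(-3) = -1
g(-1) = -3
f(-3) = 7

7


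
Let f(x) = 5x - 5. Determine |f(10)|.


45


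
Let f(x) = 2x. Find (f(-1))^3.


f(-1) = -2
(-2)^3 = -8

-8


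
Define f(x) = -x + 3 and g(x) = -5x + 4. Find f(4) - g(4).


15


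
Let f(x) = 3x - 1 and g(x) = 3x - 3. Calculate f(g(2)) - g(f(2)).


-4


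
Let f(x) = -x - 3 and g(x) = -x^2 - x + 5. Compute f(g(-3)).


g(-3) = -1
f(-1) = -2

-2


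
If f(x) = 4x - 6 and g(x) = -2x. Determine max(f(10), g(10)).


f(10) = 34
g(10) = -20
max = 34

34


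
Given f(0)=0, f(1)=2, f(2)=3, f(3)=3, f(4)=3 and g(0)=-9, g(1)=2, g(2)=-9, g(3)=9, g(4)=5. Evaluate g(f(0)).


f(0) = 0
g(0) = -9

-9


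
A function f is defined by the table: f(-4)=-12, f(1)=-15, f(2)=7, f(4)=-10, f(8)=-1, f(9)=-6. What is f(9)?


Reading from the table at x = 9

-6


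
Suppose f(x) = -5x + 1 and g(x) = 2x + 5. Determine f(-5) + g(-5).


f(-5) = 26
g(-5) = -5
Sum = 21

21


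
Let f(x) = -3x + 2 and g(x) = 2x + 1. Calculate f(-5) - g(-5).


26


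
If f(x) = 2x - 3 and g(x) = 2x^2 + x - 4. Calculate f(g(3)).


g(3) = 17
f(17) = 31

31


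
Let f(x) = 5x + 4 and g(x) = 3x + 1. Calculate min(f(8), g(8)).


f(8) = 44
g(8) = 25
min = 25

25


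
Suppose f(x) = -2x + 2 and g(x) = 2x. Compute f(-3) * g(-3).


-48


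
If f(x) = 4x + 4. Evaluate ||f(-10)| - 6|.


f(-10) = -36
|-36| = 36
|36 - 6| = 30

30


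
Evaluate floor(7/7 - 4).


7/7 = 1
1 - 4 = -3
floor(-3) = -3

-3


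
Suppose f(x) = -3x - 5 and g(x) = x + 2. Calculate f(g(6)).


g(6) = 8
f(8) = -29

-29


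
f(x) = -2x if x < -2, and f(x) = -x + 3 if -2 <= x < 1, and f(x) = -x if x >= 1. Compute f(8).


-8


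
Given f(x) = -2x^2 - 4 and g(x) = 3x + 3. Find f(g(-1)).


g(-1) = 0
f(0) = (-2)*(0)^2 - 4 = -4

-4


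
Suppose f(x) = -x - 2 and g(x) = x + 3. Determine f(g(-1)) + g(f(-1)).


f(g(-1)) = -4
g(f(-1)) = 2
Sum = -2

-2


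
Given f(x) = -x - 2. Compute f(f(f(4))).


-6


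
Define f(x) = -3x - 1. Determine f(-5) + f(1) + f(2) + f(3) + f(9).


f(-5) = 14
f(1) = -4
f(2) = -7
f(3) = -10
f(9) = -28
Sum = -35

-35


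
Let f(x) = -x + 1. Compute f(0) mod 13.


f(0) = 1
1 mod 13 = 1

1


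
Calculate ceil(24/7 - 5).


24/7 = 3.4286
3.4286 - 5 = -1.5714
ceil(-1.5714) = -1

-1


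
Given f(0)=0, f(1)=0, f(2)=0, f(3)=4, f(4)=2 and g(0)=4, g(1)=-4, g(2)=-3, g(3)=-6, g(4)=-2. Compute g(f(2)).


f(2) = 0
g(0) = 4

4


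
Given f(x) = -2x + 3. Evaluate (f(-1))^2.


f(-1) = 5
(5)^2 = 25

25


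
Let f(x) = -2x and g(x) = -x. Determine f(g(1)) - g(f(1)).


f(g(1)) = 2
g(f(1)) = 2
Difference = 0

0


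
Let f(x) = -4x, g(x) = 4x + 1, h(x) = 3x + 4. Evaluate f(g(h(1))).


-116


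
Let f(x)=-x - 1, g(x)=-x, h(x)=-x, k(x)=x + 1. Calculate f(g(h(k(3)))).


k(3) = 4
h(4) = -4
g(-4) = 4
f(4) = -5

-5


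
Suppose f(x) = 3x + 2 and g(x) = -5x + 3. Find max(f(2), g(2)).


8


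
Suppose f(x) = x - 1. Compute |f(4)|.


f(4) = 3
|3| = 3

3


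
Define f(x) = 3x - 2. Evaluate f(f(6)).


f(6) = 16
f(16) = 46

46
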